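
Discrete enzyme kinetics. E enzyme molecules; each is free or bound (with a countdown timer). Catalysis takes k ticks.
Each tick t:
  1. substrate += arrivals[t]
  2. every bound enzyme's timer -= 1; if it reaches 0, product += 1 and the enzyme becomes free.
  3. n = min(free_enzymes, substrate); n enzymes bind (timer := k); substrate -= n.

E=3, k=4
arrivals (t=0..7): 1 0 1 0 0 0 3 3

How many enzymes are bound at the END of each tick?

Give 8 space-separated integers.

Answer: 1 1 2 2 1 1 3 3

Derivation:
t=0: arr=1 -> substrate=0 bound=1 product=0
t=1: arr=0 -> substrate=0 bound=1 product=0
t=2: arr=1 -> substrate=0 bound=2 product=0
t=3: arr=0 -> substrate=0 bound=2 product=0
t=4: arr=0 -> substrate=0 bound=1 product=1
t=5: arr=0 -> substrate=0 bound=1 product=1
t=6: arr=3 -> substrate=0 bound=3 product=2
t=7: arr=3 -> substrate=3 bound=3 product=2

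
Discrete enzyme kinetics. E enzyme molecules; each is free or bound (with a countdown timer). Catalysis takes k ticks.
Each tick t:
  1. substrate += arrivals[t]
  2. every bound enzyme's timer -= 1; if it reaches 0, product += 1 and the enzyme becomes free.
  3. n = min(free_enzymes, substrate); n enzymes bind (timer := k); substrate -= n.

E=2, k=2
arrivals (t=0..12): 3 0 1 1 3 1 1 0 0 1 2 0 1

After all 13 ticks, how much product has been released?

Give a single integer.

t=0: arr=3 -> substrate=1 bound=2 product=0
t=1: arr=0 -> substrate=1 bound=2 product=0
t=2: arr=1 -> substrate=0 bound=2 product=2
t=3: arr=1 -> substrate=1 bound=2 product=2
t=4: arr=3 -> substrate=2 bound=2 product=4
t=5: arr=1 -> substrate=3 bound=2 product=4
t=6: arr=1 -> substrate=2 bound=2 product=6
t=7: arr=0 -> substrate=2 bound=2 product=6
t=8: arr=0 -> substrate=0 bound=2 product=8
t=9: arr=1 -> substrate=1 bound=2 product=8
t=10: arr=2 -> substrate=1 bound=2 product=10
t=11: arr=0 -> substrate=1 bound=2 product=10
t=12: arr=1 -> substrate=0 bound=2 product=12

Answer: 12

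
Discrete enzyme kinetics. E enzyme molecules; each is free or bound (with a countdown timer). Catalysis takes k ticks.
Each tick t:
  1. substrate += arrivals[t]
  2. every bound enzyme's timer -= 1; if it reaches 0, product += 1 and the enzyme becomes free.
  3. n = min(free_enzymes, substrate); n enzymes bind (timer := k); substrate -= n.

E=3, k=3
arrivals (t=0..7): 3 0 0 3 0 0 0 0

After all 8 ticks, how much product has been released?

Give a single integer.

t=0: arr=3 -> substrate=0 bound=3 product=0
t=1: arr=0 -> substrate=0 bound=3 product=0
t=2: arr=0 -> substrate=0 bound=3 product=0
t=3: arr=3 -> substrate=0 bound=3 product=3
t=4: arr=0 -> substrate=0 bound=3 product=3
t=5: arr=0 -> substrate=0 bound=3 product=3
t=6: arr=0 -> substrate=0 bound=0 product=6
t=7: arr=0 -> substrate=0 bound=0 product=6

Answer: 6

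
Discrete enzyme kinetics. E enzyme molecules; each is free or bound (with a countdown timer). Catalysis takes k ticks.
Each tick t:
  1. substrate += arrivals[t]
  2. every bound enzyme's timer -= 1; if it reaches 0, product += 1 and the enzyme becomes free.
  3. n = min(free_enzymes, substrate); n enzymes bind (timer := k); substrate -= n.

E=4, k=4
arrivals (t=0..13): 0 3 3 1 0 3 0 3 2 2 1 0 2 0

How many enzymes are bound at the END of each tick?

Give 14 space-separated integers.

t=0: arr=0 -> substrate=0 bound=0 product=0
t=1: arr=3 -> substrate=0 bound=3 product=0
t=2: arr=3 -> substrate=2 bound=4 product=0
t=3: arr=1 -> substrate=3 bound=4 product=0
t=4: arr=0 -> substrate=3 bound=4 product=0
t=5: arr=3 -> substrate=3 bound=4 product=3
t=6: arr=0 -> substrate=2 bound=4 product=4
t=7: arr=3 -> substrate=5 bound=4 product=4
t=8: arr=2 -> substrate=7 bound=4 product=4
t=9: arr=2 -> substrate=6 bound=4 product=7
t=10: arr=1 -> substrate=6 bound=4 product=8
t=11: arr=0 -> substrate=6 bound=4 product=8
t=12: arr=2 -> substrate=8 bound=4 product=8
t=13: arr=0 -> substrate=5 bound=4 product=11

Answer: 0 3 4 4 4 4 4 4 4 4 4 4 4 4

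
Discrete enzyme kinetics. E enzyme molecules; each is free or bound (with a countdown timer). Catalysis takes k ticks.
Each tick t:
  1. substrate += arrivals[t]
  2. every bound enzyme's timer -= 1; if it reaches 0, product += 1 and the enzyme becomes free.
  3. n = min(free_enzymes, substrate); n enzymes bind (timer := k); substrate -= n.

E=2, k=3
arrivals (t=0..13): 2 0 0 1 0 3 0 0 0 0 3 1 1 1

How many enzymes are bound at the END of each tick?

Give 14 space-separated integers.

t=0: arr=2 -> substrate=0 bound=2 product=0
t=1: arr=0 -> substrate=0 bound=2 product=0
t=2: arr=0 -> substrate=0 bound=2 product=0
t=3: arr=1 -> substrate=0 bound=1 product=2
t=4: arr=0 -> substrate=0 bound=1 product=2
t=5: arr=3 -> substrate=2 bound=2 product=2
t=6: arr=0 -> substrate=1 bound=2 product=3
t=7: arr=0 -> substrate=1 bound=2 product=3
t=8: arr=0 -> substrate=0 bound=2 product=4
t=9: arr=0 -> substrate=0 bound=1 product=5
t=10: arr=3 -> substrate=2 bound=2 product=5
t=11: arr=1 -> substrate=2 bound=2 product=6
t=12: arr=1 -> substrate=3 bound=2 product=6
t=13: arr=1 -> substrate=3 bound=2 product=7

Answer: 2 2 2 1 1 2 2 2 2 1 2 2 2 2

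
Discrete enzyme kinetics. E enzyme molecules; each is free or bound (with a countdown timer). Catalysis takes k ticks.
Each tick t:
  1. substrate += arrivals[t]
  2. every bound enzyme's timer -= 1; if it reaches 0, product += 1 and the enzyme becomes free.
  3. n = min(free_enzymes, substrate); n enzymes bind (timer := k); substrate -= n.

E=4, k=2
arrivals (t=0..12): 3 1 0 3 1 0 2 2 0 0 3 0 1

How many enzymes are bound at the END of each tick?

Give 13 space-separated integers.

t=0: arr=3 -> substrate=0 bound=3 product=0
t=1: arr=1 -> substrate=0 bound=4 product=0
t=2: arr=0 -> substrate=0 bound=1 product=3
t=3: arr=3 -> substrate=0 bound=3 product=4
t=4: arr=1 -> substrate=0 bound=4 product=4
t=5: arr=0 -> substrate=0 bound=1 product=7
t=6: arr=2 -> substrate=0 bound=2 product=8
t=7: arr=2 -> substrate=0 bound=4 product=8
t=8: arr=0 -> substrate=0 bound=2 product=10
t=9: arr=0 -> substrate=0 bound=0 product=12
t=10: arr=3 -> substrate=0 bound=3 product=12
t=11: arr=0 -> substrate=0 bound=3 product=12
t=12: arr=1 -> substrate=0 bound=1 product=15

Answer: 3 4 1 3 4 1 2 4 2 0 3 3 1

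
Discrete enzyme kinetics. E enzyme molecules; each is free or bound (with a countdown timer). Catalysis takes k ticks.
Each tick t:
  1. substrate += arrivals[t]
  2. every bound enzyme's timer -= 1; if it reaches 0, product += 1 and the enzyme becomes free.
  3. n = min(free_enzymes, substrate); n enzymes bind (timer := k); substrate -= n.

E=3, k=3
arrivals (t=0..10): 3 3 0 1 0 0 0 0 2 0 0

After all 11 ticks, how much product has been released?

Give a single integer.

t=0: arr=3 -> substrate=0 bound=3 product=0
t=1: arr=3 -> substrate=3 bound=3 product=0
t=2: arr=0 -> substrate=3 bound=3 product=0
t=3: arr=1 -> substrate=1 bound=3 product=3
t=4: arr=0 -> substrate=1 bound=3 product=3
t=5: arr=0 -> substrate=1 bound=3 product=3
t=6: arr=0 -> substrate=0 bound=1 product=6
t=7: arr=0 -> substrate=0 bound=1 product=6
t=8: arr=2 -> substrate=0 bound=3 product=6
t=9: arr=0 -> substrate=0 bound=2 product=7
t=10: arr=0 -> substrate=0 bound=2 product=7

Answer: 7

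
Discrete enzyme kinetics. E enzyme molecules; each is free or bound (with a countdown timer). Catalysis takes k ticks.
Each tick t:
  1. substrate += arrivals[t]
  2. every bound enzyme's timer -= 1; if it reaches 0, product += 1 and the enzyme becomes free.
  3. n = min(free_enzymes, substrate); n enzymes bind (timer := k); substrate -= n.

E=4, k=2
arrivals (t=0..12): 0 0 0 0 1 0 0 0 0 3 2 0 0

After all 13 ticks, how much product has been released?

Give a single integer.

Answer: 5

Derivation:
t=0: arr=0 -> substrate=0 bound=0 product=0
t=1: arr=0 -> substrate=0 bound=0 product=0
t=2: arr=0 -> substrate=0 bound=0 product=0
t=3: arr=0 -> substrate=0 bound=0 product=0
t=4: arr=1 -> substrate=0 bound=1 product=0
t=5: arr=0 -> substrate=0 bound=1 product=0
t=6: arr=0 -> substrate=0 bound=0 product=1
t=7: arr=0 -> substrate=0 bound=0 product=1
t=8: arr=0 -> substrate=0 bound=0 product=1
t=9: arr=3 -> substrate=0 bound=3 product=1
t=10: arr=2 -> substrate=1 bound=4 product=1
t=11: arr=0 -> substrate=0 bound=2 product=4
t=12: arr=0 -> substrate=0 bound=1 product=5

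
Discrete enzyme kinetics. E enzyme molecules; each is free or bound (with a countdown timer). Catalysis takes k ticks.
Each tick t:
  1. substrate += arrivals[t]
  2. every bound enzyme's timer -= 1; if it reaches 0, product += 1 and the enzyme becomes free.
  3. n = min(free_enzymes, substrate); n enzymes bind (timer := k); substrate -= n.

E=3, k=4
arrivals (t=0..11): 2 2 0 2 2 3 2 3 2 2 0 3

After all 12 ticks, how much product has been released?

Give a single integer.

t=0: arr=2 -> substrate=0 bound=2 product=0
t=1: arr=2 -> substrate=1 bound=3 product=0
t=2: arr=0 -> substrate=1 bound=3 product=0
t=3: arr=2 -> substrate=3 bound=3 product=0
t=4: arr=2 -> substrate=3 bound=3 product=2
t=5: arr=3 -> substrate=5 bound=3 product=3
t=6: arr=2 -> substrate=7 bound=3 product=3
t=7: arr=3 -> substrate=10 bound=3 product=3
t=8: arr=2 -> substrate=10 bound=3 product=5
t=9: arr=2 -> substrate=11 bound=3 product=6
t=10: arr=0 -> substrate=11 bound=3 product=6
t=11: arr=3 -> substrate=14 bound=3 product=6

Answer: 6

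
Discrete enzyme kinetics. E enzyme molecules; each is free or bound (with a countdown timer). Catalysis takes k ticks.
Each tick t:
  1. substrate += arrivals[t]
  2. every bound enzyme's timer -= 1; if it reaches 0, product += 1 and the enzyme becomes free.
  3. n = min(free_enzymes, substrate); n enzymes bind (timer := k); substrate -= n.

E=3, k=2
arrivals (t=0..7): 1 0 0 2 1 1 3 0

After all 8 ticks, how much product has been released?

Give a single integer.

t=0: arr=1 -> substrate=0 bound=1 product=0
t=1: arr=0 -> substrate=0 bound=1 product=0
t=2: arr=0 -> substrate=0 bound=0 product=1
t=3: arr=2 -> substrate=0 bound=2 product=1
t=4: arr=1 -> substrate=0 bound=3 product=1
t=5: arr=1 -> substrate=0 bound=2 product=3
t=6: arr=3 -> substrate=1 bound=3 product=4
t=7: arr=0 -> substrate=0 bound=3 product=5

Answer: 5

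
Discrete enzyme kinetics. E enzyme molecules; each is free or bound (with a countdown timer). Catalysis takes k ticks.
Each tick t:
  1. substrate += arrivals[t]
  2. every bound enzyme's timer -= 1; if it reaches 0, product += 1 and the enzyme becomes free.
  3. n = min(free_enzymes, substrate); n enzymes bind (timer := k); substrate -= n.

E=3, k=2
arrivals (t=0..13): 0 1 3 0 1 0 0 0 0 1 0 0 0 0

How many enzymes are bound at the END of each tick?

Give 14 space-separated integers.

t=0: arr=0 -> substrate=0 bound=0 product=0
t=1: arr=1 -> substrate=0 bound=1 product=0
t=2: arr=3 -> substrate=1 bound=3 product=0
t=3: arr=0 -> substrate=0 bound=3 product=1
t=4: arr=1 -> substrate=0 bound=2 product=3
t=5: arr=0 -> substrate=0 bound=1 product=4
t=6: arr=0 -> substrate=0 bound=0 product=5
t=7: arr=0 -> substrate=0 bound=0 product=5
t=8: arr=0 -> substrate=0 bound=0 product=5
t=9: arr=1 -> substrate=0 bound=1 product=5
t=10: arr=0 -> substrate=0 bound=1 product=5
t=11: arr=0 -> substrate=0 bound=0 product=6
t=12: arr=0 -> substrate=0 bound=0 product=6
t=13: arr=0 -> substrate=0 bound=0 product=6

Answer: 0 1 3 3 2 1 0 0 0 1 1 0 0 0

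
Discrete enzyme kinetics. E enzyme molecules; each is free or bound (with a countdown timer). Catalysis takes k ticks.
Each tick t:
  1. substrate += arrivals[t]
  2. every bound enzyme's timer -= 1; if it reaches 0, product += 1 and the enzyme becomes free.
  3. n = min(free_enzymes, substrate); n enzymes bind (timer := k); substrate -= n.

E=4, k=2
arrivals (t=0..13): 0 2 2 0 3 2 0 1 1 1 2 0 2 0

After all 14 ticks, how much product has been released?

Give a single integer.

Answer: 14

Derivation:
t=0: arr=0 -> substrate=0 bound=0 product=0
t=1: arr=2 -> substrate=0 bound=2 product=0
t=2: arr=2 -> substrate=0 bound=4 product=0
t=3: arr=0 -> substrate=0 bound=2 product=2
t=4: arr=3 -> substrate=0 bound=3 product=4
t=5: arr=2 -> substrate=1 bound=4 product=4
t=6: arr=0 -> substrate=0 bound=2 product=7
t=7: arr=1 -> substrate=0 bound=2 product=8
t=8: arr=1 -> substrate=0 bound=2 product=9
t=9: arr=1 -> substrate=0 bound=2 product=10
t=10: arr=2 -> substrate=0 bound=3 product=11
t=11: arr=0 -> substrate=0 bound=2 product=12
t=12: arr=2 -> substrate=0 bound=2 product=14
t=13: arr=0 -> substrate=0 bound=2 product=14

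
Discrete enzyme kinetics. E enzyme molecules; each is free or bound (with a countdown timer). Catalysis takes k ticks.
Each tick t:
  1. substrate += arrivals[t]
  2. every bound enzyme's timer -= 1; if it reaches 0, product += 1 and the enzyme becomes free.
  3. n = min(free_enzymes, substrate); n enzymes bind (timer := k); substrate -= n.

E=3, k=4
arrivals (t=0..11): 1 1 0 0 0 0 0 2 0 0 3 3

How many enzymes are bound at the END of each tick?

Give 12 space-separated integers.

t=0: arr=1 -> substrate=0 bound=1 product=0
t=1: arr=1 -> substrate=0 bound=2 product=0
t=2: arr=0 -> substrate=0 bound=2 product=0
t=3: arr=0 -> substrate=0 bound=2 product=0
t=4: arr=0 -> substrate=0 bound=1 product=1
t=5: arr=0 -> substrate=0 bound=0 product=2
t=6: arr=0 -> substrate=0 bound=0 product=2
t=7: arr=2 -> substrate=0 bound=2 product=2
t=8: arr=0 -> substrate=0 bound=2 product=2
t=9: arr=0 -> substrate=0 bound=2 product=2
t=10: arr=3 -> substrate=2 bound=3 product=2
t=11: arr=3 -> substrate=3 bound=3 product=4

Answer: 1 2 2 2 1 0 0 2 2 2 3 3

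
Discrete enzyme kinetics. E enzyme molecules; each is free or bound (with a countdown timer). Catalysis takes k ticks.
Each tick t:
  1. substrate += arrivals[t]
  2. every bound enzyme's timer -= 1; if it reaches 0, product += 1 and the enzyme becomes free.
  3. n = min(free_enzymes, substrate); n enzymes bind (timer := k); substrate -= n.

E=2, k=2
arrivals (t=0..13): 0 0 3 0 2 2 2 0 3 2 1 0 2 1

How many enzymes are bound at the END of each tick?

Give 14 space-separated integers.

Answer: 0 0 2 2 2 2 2 2 2 2 2 2 2 2

Derivation:
t=0: arr=0 -> substrate=0 bound=0 product=0
t=1: arr=0 -> substrate=0 bound=0 product=0
t=2: arr=3 -> substrate=1 bound=2 product=0
t=3: arr=0 -> substrate=1 bound=2 product=0
t=4: arr=2 -> substrate=1 bound=2 product=2
t=5: arr=2 -> substrate=3 bound=2 product=2
t=6: arr=2 -> substrate=3 bound=2 product=4
t=7: arr=0 -> substrate=3 bound=2 product=4
t=8: arr=3 -> substrate=4 bound=2 product=6
t=9: arr=2 -> substrate=6 bound=2 product=6
t=10: arr=1 -> substrate=5 bound=2 product=8
t=11: arr=0 -> substrate=5 bound=2 product=8
t=12: arr=2 -> substrate=5 bound=2 product=10
t=13: arr=1 -> substrate=6 bound=2 product=10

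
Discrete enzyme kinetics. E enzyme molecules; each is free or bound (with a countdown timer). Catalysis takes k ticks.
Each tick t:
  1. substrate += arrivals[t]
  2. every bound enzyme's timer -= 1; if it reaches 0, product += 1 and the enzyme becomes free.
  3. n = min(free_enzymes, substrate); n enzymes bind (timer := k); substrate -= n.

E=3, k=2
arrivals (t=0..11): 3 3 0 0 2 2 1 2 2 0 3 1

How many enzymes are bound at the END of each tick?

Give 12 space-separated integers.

Answer: 3 3 3 3 2 3 3 3 3 3 3 3

Derivation:
t=0: arr=3 -> substrate=0 bound=3 product=0
t=1: arr=3 -> substrate=3 bound=3 product=0
t=2: arr=0 -> substrate=0 bound=3 product=3
t=3: arr=0 -> substrate=0 bound=3 product=3
t=4: arr=2 -> substrate=0 bound=2 product=6
t=5: arr=2 -> substrate=1 bound=3 product=6
t=6: arr=1 -> substrate=0 bound=3 product=8
t=7: arr=2 -> substrate=1 bound=3 product=9
t=8: arr=2 -> substrate=1 bound=3 product=11
t=9: arr=0 -> substrate=0 bound=3 product=12
t=10: arr=3 -> substrate=1 bound=3 product=14
t=11: arr=1 -> substrate=1 bound=3 product=15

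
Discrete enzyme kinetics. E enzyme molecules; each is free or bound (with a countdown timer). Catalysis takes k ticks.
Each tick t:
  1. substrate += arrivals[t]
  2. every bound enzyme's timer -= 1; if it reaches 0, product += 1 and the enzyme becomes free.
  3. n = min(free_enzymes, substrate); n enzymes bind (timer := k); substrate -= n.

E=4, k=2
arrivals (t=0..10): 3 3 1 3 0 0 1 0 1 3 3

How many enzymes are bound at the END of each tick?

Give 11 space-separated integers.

t=0: arr=3 -> substrate=0 bound=3 product=0
t=1: arr=3 -> substrate=2 bound=4 product=0
t=2: arr=1 -> substrate=0 bound=4 product=3
t=3: arr=3 -> substrate=2 bound=4 product=4
t=4: arr=0 -> substrate=0 bound=3 product=7
t=5: arr=0 -> substrate=0 bound=2 product=8
t=6: arr=1 -> substrate=0 bound=1 product=10
t=7: arr=0 -> substrate=0 bound=1 product=10
t=8: arr=1 -> substrate=0 bound=1 product=11
t=9: arr=3 -> substrate=0 bound=4 product=11
t=10: arr=3 -> substrate=2 bound=4 product=12

Answer: 3 4 4 4 3 2 1 1 1 4 4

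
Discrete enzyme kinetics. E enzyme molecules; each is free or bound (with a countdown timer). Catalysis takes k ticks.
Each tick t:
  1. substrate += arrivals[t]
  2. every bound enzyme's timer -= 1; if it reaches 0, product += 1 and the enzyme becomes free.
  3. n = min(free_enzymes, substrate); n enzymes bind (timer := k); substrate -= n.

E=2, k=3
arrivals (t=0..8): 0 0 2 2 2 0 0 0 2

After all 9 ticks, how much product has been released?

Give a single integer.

Answer: 4

Derivation:
t=0: arr=0 -> substrate=0 bound=0 product=0
t=1: arr=0 -> substrate=0 bound=0 product=0
t=2: arr=2 -> substrate=0 bound=2 product=0
t=3: arr=2 -> substrate=2 bound=2 product=0
t=4: arr=2 -> substrate=4 bound=2 product=0
t=5: arr=0 -> substrate=2 bound=2 product=2
t=6: arr=0 -> substrate=2 bound=2 product=2
t=7: arr=0 -> substrate=2 bound=2 product=2
t=8: arr=2 -> substrate=2 bound=2 product=4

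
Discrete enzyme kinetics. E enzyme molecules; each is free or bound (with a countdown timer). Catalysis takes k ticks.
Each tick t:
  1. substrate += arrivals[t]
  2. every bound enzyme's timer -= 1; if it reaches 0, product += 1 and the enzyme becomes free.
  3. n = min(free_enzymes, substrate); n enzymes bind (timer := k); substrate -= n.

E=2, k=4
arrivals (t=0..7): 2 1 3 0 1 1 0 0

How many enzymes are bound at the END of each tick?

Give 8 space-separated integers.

t=0: arr=2 -> substrate=0 bound=2 product=0
t=1: arr=1 -> substrate=1 bound=2 product=0
t=2: arr=3 -> substrate=4 bound=2 product=0
t=3: arr=0 -> substrate=4 bound=2 product=0
t=4: arr=1 -> substrate=3 bound=2 product=2
t=5: arr=1 -> substrate=4 bound=2 product=2
t=6: arr=0 -> substrate=4 bound=2 product=2
t=7: arr=0 -> substrate=4 bound=2 product=2

Answer: 2 2 2 2 2 2 2 2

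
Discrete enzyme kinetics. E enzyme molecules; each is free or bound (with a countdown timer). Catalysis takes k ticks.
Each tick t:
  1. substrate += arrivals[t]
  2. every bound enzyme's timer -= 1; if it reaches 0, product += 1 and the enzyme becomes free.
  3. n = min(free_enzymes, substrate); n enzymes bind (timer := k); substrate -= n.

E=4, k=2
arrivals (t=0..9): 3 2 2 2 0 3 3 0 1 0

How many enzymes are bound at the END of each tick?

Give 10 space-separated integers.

t=0: arr=3 -> substrate=0 bound=3 product=0
t=1: arr=2 -> substrate=1 bound=4 product=0
t=2: arr=2 -> substrate=0 bound=4 product=3
t=3: arr=2 -> substrate=1 bound=4 product=4
t=4: arr=0 -> substrate=0 bound=2 product=7
t=5: arr=3 -> substrate=0 bound=4 product=8
t=6: arr=3 -> substrate=2 bound=4 product=9
t=7: arr=0 -> substrate=0 bound=3 product=12
t=8: arr=1 -> substrate=0 bound=3 product=13
t=9: arr=0 -> substrate=0 bound=1 product=15

Answer: 3 4 4 4 2 4 4 3 3 1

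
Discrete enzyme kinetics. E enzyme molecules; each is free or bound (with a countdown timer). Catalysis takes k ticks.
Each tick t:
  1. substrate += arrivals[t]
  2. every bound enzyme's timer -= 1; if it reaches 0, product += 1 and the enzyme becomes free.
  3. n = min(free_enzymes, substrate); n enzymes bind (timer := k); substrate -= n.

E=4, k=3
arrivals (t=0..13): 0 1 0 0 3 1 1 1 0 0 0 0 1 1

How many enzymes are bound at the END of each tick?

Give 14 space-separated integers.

t=0: arr=0 -> substrate=0 bound=0 product=0
t=1: arr=1 -> substrate=0 bound=1 product=0
t=2: arr=0 -> substrate=0 bound=1 product=0
t=3: arr=0 -> substrate=0 bound=1 product=0
t=4: arr=3 -> substrate=0 bound=3 product=1
t=5: arr=1 -> substrate=0 bound=4 product=1
t=6: arr=1 -> substrate=1 bound=4 product=1
t=7: arr=1 -> substrate=0 bound=3 product=4
t=8: arr=0 -> substrate=0 bound=2 product=5
t=9: arr=0 -> substrate=0 bound=2 product=5
t=10: arr=0 -> substrate=0 bound=0 product=7
t=11: arr=0 -> substrate=0 bound=0 product=7
t=12: arr=1 -> substrate=0 bound=1 product=7
t=13: arr=1 -> substrate=0 bound=2 product=7

Answer: 0 1 1 1 3 4 4 3 2 2 0 0 1 2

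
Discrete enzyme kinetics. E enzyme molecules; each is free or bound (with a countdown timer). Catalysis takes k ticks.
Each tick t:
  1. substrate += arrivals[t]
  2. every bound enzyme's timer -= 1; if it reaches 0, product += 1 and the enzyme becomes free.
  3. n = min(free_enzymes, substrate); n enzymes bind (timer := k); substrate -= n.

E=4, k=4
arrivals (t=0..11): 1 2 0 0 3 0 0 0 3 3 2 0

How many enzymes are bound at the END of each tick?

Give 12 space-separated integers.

t=0: arr=1 -> substrate=0 bound=1 product=0
t=1: arr=2 -> substrate=0 bound=3 product=0
t=2: arr=0 -> substrate=0 bound=3 product=0
t=3: arr=0 -> substrate=0 bound=3 product=0
t=4: arr=3 -> substrate=1 bound=4 product=1
t=5: arr=0 -> substrate=0 bound=3 product=3
t=6: arr=0 -> substrate=0 bound=3 product=3
t=7: arr=0 -> substrate=0 bound=3 product=3
t=8: arr=3 -> substrate=0 bound=4 product=5
t=9: arr=3 -> substrate=2 bound=4 product=6
t=10: arr=2 -> substrate=4 bound=4 product=6
t=11: arr=0 -> substrate=4 bound=4 product=6

Answer: 1 3 3 3 4 3 3 3 4 4 4 4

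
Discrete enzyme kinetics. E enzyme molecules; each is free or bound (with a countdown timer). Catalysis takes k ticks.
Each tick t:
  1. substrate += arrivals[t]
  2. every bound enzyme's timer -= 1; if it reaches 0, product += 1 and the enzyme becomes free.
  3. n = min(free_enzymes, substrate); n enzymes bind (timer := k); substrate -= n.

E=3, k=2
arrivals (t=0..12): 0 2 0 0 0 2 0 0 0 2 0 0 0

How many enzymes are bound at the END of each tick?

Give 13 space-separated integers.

Answer: 0 2 2 0 0 2 2 0 0 2 2 0 0

Derivation:
t=0: arr=0 -> substrate=0 bound=0 product=0
t=1: arr=2 -> substrate=0 bound=2 product=0
t=2: arr=0 -> substrate=0 bound=2 product=0
t=3: arr=0 -> substrate=0 bound=0 product=2
t=4: arr=0 -> substrate=0 bound=0 product=2
t=5: arr=2 -> substrate=0 bound=2 product=2
t=6: arr=0 -> substrate=0 bound=2 product=2
t=7: arr=0 -> substrate=0 bound=0 product=4
t=8: arr=0 -> substrate=0 bound=0 product=4
t=9: arr=2 -> substrate=0 bound=2 product=4
t=10: arr=0 -> substrate=0 bound=2 product=4
t=11: arr=0 -> substrate=0 bound=0 product=6
t=12: arr=0 -> substrate=0 bound=0 product=6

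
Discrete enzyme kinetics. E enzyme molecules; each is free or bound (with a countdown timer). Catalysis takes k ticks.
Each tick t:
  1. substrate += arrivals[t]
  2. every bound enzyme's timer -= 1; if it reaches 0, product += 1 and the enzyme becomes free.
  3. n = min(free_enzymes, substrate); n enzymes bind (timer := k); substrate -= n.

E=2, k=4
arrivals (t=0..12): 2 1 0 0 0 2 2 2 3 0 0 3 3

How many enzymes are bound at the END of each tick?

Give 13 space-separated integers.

t=0: arr=2 -> substrate=0 bound=2 product=0
t=1: arr=1 -> substrate=1 bound=2 product=0
t=2: arr=0 -> substrate=1 bound=2 product=0
t=3: arr=0 -> substrate=1 bound=2 product=0
t=4: arr=0 -> substrate=0 bound=1 product=2
t=5: arr=2 -> substrate=1 bound=2 product=2
t=6: arr=2 -> substrate=3 bound=2 product=2
t=7: arr=2 -> substrate=5 bound=2 product=2
t=8: arr=3 -> substrate=7 bound=2 product=3
t=9: arr=0 -> substrate=6 bound=2 product=4
t=10: arr=0 -> substrate=6 bound=2 product=4
t=11: arr=3 -> substrate=9 bound=2 product=4
t=12: arr=3 -> substrate=11 bound=2 product=5

Answer: 2 2 2 2 1 2 2 2 2 2 2 2 2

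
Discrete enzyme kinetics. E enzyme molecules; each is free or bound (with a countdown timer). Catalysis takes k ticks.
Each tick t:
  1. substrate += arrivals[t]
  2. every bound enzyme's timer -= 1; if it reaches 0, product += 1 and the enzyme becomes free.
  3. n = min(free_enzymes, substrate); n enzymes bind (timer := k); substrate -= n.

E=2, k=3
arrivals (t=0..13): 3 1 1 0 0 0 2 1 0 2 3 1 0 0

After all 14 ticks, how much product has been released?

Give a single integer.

Answer: 8

Derivation:
t=0: arr=3 -> substrate=1 bound=2 product=0
t=1: arr=1 -> substrate=2 bound=2 product=0
t=2: arr=1 -> substrate=3 bound=2 product=0
t=3: arr=0 -> substrate=1 bound=2 product=2
t=4: arr=0 -> substrate=1 bound=2 product=2
t=5: arr=0 -> substrate=1 bound=2 product=2
t=6: arr=2 -> substrate=1 bound=2 product=4
t=7: arr=1 -> substrate=2 bound=2 product=4
t=8: arr=0 -> substrate=2 bound=2 product=4
t=9: arr=2 -> substrate=2 bound=2 product=6
t=10: arr=3 -> substrate=5 bound=2 product=6
t=11: arr=1 -> substrate=6 bound=2 product=6
t=12: arr=0 -> substrate=4 bound=2 product=8
t=13: arr=0 -> substrate=4 bound=2 product=8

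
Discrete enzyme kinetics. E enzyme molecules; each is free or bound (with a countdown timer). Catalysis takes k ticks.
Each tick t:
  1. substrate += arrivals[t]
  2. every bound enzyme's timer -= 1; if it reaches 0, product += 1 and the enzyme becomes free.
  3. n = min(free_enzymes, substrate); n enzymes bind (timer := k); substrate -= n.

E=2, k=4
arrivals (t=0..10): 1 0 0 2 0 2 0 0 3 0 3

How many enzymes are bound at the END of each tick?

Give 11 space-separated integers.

Answer: 1 1 1 2 2 2 2 2 2 2 2

Derivation:
t=0: arr=1 -> substrate=0 bound=1 product=0
t=1: arr=0 -> substrate=0 bound=1 product=0
t=2: arr=0 -> substrate=0 bound=1 product=0
t=3: arr=2 -> substrate=1 bound=2 product=0
t=4: arr=0 -> substrate=0 bound=2 product=1
t=5: arr=2 -> substrate=2 bound=2 product=1
t=6: arr=0 -> substrate=2 bound=2 product=1
t=7: arr=0 -> substrate=1 bound=2 product=2
t=8: arr=3 -> substrate=3 bound=2 product=3
t=9: arr=0 -> substrate=3 bound=2 product=3
t=10: arr=3 -> substrate=6 bound=2 product=3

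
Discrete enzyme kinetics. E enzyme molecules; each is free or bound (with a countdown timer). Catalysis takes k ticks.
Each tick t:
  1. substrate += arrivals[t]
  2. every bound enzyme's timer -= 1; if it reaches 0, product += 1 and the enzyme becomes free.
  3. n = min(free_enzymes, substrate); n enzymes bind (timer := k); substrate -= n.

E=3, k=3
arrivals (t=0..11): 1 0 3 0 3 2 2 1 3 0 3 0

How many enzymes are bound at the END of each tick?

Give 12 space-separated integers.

t=0: arr=1 -> substrate=0 bound=1 product=0
t=1: arr=0 -> substrate=0 bound=1 product=0
t=2: arr=3 -> substrate=1 bound=3 product=0
t=3: arr=0 -> substrate=0 bound=3 product=1
t=4: arr=3 -> substrate=3 bound=3 product=1
t=5: arr=2 -> substrate=3 bound=3 product=3
t=6: arr=2 -> substrate=4 bound=3 product=4
t=7: arr=1 -> substrate=5 bound=3 product=4
t=8: arr=3 -> substrate=6 bound=3 product=6
t=9: arr=0 -> substrate=5 bound=3 product=7
t=10: arr=3 -> substrate=8 bound=3 product=7
t=11: arr=0 -> substrate=6 bound=3 product=9

Answer: 1 1 3 3 3 3 3 3 3 3 3 3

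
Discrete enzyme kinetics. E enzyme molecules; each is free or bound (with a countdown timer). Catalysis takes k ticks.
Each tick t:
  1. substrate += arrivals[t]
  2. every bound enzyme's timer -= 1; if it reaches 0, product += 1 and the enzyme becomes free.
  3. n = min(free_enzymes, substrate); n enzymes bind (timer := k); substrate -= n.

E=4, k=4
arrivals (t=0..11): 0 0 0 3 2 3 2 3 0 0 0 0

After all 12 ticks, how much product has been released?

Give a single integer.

Answer: 7

Derivation:
t=0: arr=0 -> substrate=0 bound=0 product=0
t=1: arr=0 -> substrate=0 bound=0 product=0
t=2: arr=0 -> substrate=0 bound=0 product=0
t=3: arr=3 -> substrate=0 bound=3 product=0
t=4: arr=2 -> substrate=1 bound=4 product=0
t=5: arr=3 -> substrate=4 bound=4 product=0
t=6: arr=2 -> substrate=6 bound=4 product=0
t=7: arr=3 -> substrate=6 bound=4 product=3
t=8: arr=0 -> substrate=5 bound=4 product=4
t=9: arr=0 -> substrate=5 bound=4 product=4
t=10: arr=0 -> substrate=5 bound=4 product=4
t=11: arr=0 -> substrate=2 bound=4 product=7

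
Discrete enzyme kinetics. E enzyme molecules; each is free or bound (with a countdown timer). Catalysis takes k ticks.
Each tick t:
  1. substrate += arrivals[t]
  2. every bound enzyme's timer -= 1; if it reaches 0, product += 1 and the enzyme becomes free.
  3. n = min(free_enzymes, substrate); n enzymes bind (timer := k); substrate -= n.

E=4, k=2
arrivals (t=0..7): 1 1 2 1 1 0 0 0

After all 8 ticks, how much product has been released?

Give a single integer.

t=0: arr=1 -> substrate=0 bound=1 product=0
t=1: arr=1 -> substrate=0 bound=2 product=0
t=2: arr=2 -> substrate=0 bound=3 product=1
t=3: arr=1 -> substrate=0 bound=3 product=2
t=4: arr=1 -> substrate=0 bound=2 product=4
t=5: arr=0 -> substrate=0 bound=1 product=5
t=6: arr=0 -> substrate=0 bound=0 product=6
t=7: arr=0 -> substrate=0 bound=0 product=6

Answer: 6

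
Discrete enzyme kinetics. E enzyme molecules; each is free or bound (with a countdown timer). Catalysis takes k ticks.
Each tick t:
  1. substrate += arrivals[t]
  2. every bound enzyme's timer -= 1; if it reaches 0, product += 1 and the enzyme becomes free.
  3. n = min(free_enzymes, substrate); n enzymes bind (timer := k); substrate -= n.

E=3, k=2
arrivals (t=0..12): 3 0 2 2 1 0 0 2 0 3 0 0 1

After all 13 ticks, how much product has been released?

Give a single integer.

Answer: 13

Derivation:
t=0: arr=3 -> substrate=0 bound=3 product=0
t=1: arr=0 -> substrate=0 bound=3 product=0
t=2: arr=2 -> substrate=0 bound=2 product=3
t=3: arr=2 -> substrate=1 bound=3 product=3
t=4: arr=1 -> substrate=0 bound=3 product=5
t=5: arr=0 -> substrate=0 bound=2 product=6
t=6: arr=0 -> substrate=0 bound=0 product=8
t=7: arr=2 -> substrate=0 bound=2 product=8
t=8: arr=0 -> substrate=0 bound=2 product=8
t=9: arr=3 -> substrate=0 bound=3 product=10
t=10: arr=0 -> substrate=0 bound=3 product=10
t=11: arr=0 -> substrate=0 bound=0 product=13
t=12: arr=1 -> substrate=0 bound=1 product=13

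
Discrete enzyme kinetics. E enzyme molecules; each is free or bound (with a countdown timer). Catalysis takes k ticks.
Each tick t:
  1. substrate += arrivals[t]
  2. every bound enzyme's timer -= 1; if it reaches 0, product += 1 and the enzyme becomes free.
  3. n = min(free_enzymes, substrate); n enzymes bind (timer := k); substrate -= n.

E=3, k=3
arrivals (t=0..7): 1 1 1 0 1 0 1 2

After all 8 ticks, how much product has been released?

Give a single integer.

Answer: 4

Derivation:
t=0: arr=1 -> substrate=0 bound=1 product=0
t=1: arr=1 -> substrate=0 bound=2 product=0
t=2: arr=1 -> substrate=0 bound=3 product=0
t=3: arr=0 -> substrate=0 bound=2 product=1
t=4: arr=1 -> substrate=0 bound=2 product=2
t=5: arr=0 -> substrate=0 bound=1 product=3
t=6: arr=1 -> substrate=0 bound=2 product=3
t=7: arr=2 -> substrate=0 bound=3 product=4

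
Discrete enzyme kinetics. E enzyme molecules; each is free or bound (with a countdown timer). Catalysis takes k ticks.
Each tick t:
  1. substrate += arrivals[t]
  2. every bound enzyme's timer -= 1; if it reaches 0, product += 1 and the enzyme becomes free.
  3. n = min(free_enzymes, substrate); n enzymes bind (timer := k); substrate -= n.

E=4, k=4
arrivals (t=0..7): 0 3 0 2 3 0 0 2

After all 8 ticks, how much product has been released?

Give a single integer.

t=0: arr=0 -> substrate=0 bound=0 product=0
t=1: arr=3 -> substrate=0 bound=3 product=0
t=2: arr=0 -> substrate=0 bound=3 product=0
t=3: arr=2 -> substrate=1 bound=4 product=0
t=4: arr=3 -> substrate=4 bound=4 product=0
t=5: arr=0 -> substrate=1 bound=4 product=3
t=6: arr=0 -> substrate=1 bound=4 product=3
t=7: arr=2 -> substrate=2 bound=4 product=4

Answer: 4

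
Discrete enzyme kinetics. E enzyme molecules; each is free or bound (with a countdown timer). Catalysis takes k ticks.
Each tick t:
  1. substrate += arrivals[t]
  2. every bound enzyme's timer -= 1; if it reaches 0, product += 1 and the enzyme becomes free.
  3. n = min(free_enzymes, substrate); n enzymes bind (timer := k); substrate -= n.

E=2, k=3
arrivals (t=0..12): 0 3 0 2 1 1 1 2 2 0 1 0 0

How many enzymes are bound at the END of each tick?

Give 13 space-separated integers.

Answer: 0 2 2 2 2 2 2 2 2 2 2 2 2

Derivation:
t=0: arr=0 -> substrate=0 bound=0 product=0
t=1: arr=3 -> substrate=1 bound=2 product=0
t=2: arr=0 -> substrate=1 bound=2 product=0
t=3: arr=2 -> substrate=3 bound=2 product=0
t=4: arr=1 -> substrate=2 bound=2 product=2
t=5: arr=1 -> substrate=3 bound=2 product=2
t=6: arr=1 -> substrate=4 bound=2 product=2
t=7: arr=2 -> substrate=4 bound=2 product=4
t=8: arr=2 -> substrate=6 bound=2 product=4
t=9: arr=0 -> substrate=6 bound=2 product=4
t=10: arr=1 -> substrate=5 bound=2 product=6
t=11: arr=0 -> substrate=5 bound=2 product=6
t=12: arr=0 -> substrate=5 bound=2 product=6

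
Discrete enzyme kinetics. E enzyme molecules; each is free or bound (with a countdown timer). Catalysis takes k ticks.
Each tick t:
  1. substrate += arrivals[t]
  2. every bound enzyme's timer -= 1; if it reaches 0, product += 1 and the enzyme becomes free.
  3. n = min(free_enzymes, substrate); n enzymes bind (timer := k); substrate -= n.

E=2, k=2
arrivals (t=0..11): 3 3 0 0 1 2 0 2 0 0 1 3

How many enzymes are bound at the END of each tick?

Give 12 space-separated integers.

t=0: arr=3 -> substrate=1 bound=2 product=0
t=1: arr=3 -> substrate=4 bound=2 product=0
t=2: arr=0 -> substrate=2 bound=2 product=2
t=3: arr=0 -> substrate=2 bound=2 product=2
t=4: arr=1 -> substrate=1 bound=2 product=4
t=5: arr=2 -> substrate=3 bound=2 product=4
t=6: arr=0 -> substrate=1 bound=2 product=6
t=7: arr=2 -> substrate=3 bound=2 product=6
t=8: arr=0 -> substrate=1 bound=2 product=8
t=9: arr=0 -> substrate=1 bound=2 product=8
t=10: arr=1 -> substrate=0 bound=2 product=10
t=11: arr=3 -> substrate=3 bound=2 product=10

Answer: 2 2 2 2 2 2 2 2 2 2 2 2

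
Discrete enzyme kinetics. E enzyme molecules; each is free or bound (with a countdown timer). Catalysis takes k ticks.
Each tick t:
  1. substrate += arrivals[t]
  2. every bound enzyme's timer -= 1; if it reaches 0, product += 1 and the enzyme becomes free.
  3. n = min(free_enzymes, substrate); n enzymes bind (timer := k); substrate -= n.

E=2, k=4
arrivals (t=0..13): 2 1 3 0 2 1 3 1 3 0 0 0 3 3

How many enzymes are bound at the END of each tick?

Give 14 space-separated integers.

Answer: 2 2 2 2 2 2 2 2 2 2 2 2 2 2

Derivation:
t=0: arr=2 -> substrate=0 bound=2 product=0
t=1: arr=1 -> substrate=1 bound=2 product=0
t=2: arr=3 -> substrate=4 bound=2 product=0
t=3: arr=0 -> substrate=4 bound=2 product=0
t=4: arr=2 -> substrate=4 bound=2 product=2
t=5: arr=1 -> substrate=5 bound=2 product=2
t=6: arr=3 -> substrate=8 bound=2 product=2
t=7: arr=1 -> substrate=9 bound=2 product=2
t=8: arr=3 -> substrate=10 bound=2 product=4
t=9: arr=0 -> substrate=10 bound=2 product=4
t=10: arr=0 -> substrate=10 bound=2 product=4
t=11: arr=0 -> substrate=10 bound=2 product=4
t=12: arr=3 -> substrate=11 bound=2 product=6
t=13: arr=3 -> substrate=14 bound=2 product=6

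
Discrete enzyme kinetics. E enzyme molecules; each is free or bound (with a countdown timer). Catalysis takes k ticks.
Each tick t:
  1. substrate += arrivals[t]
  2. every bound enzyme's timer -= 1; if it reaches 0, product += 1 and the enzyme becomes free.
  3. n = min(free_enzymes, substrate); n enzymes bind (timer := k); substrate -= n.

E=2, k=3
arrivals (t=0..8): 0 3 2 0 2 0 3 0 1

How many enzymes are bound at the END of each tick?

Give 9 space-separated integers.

t=0: arr=0 -> substrate=0 bound=0 product=0
t=1: arr=3 -> substrate=1 bound=2 product=0
t=2: arr=2 -> substrate=3 bound=2 product=0
t=3: arr=0 -> substrate=3 bound=2 product=0
t=4: arr=2 -> substrate=3 bound=2 product=2
t=5: arr=0 -> substrate=3 bound=2 product=2
t=6: arr=3 -> substrate=6 bound=2 product=2
t=7: arr=0 -> substrate=4 bound=2 product=4
t=8: arr=1 -> substrate=5 bound=2 product=4

Answer: 0 2 2 2 2 2 2 2 2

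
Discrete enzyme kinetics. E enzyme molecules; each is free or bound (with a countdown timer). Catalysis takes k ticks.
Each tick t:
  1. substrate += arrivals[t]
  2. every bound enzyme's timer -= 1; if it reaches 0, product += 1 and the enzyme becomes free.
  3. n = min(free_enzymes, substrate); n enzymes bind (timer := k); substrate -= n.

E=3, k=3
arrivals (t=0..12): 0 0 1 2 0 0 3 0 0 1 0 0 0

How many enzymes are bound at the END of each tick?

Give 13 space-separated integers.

t=0: arr=0 -> substrate=0 bound=0 product=0
t=1: arr=0 -> substrate=0 bound=0 product=0
t=2: arr=1 -> substrate=0 bound=1 product=0
t=3: arr=2 -> substrate=0 bound=3 product=0
t=4: arr=0 -> substrate=0 bound=3 product=0
t=5: arr=0 -> substrate=0 bound=2 product=1
t=6: arr=3 -> substrate=0 bound=3 product=3
t=7: arr=0 -> substrate=0 bound=3 product=3
t=8: arr=0 -> substrate=0 bound=3 product=3
t=9: arr=1 -> substrate=0 bound=1 product=6
t=10: arr=0 -> substrate=0 bound=1 product=6
t=11: arr=0 -> substrate=0 bound=1 product=6
t=12: arr=0 -> substrate=0 bound=0 product=7

Answer: 0 0 1 3 3 2 3 3 3 1 1 1 0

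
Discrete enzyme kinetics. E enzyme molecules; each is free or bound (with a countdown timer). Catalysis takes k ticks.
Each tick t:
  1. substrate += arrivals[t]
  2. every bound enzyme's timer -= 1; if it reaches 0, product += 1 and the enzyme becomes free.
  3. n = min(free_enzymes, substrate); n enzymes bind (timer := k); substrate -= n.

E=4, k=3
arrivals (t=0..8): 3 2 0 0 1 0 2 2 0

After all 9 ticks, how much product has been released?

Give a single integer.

t=0: arr=3 -> substrate=0 bound=3 product=0
t=1: arr=2 -> substrate=1 bound=4 product=0
t=2: arr=0 -> substrate=1 bound=4 product=0
t=3: arr=0 -> substrate=0 bound=2 product=3
t=4: arr=1 -> substrate=0 bound=2 product=4
t=5: arr=0 -> substrate=0 bound=2 product=4
t=6: arr=2 -> substrate=0 bound=3 product=5
t=7: arr=2 -> substrate=0 bound=4 product=6
t=8: arr=0 -> substrate=0 bound=4 product=6

Answer: 6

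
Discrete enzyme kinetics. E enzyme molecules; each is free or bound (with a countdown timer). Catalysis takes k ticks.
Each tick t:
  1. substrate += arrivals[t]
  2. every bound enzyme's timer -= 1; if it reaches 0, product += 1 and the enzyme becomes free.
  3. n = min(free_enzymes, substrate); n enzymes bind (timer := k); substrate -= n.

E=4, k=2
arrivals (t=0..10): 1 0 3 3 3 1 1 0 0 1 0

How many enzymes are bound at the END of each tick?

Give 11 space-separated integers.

Answer: 1 1 3 4 4 4 4 3 0 1 1

Derivation:
t=0: arr=1 -> substrate=0 bound=1 product=0
t=1: arr=0 -> substrate=0 bound=1 product=0
t=2: arr=3 -> substrate=0 bound=3 product=1
t=3: arr=3 -> substrate=2 bound=4 product=1
t=4: arr=3 -> substrate=2 bound=4 product=4
t=5: arr=1 -> substrate=2 bound=4 product=5
t=6: arr=1 -> substrate=0 bound=4 product=8
t=7: arr=0 -> substrate=0 bound=3 product=9
t=8: arr=0 -> substrate=0 bound=0 product=12
t=9: arr=1 -> substrate=0 bound=1 product=12
t=10: arr=0 -> substrate=0 bound=1 product=12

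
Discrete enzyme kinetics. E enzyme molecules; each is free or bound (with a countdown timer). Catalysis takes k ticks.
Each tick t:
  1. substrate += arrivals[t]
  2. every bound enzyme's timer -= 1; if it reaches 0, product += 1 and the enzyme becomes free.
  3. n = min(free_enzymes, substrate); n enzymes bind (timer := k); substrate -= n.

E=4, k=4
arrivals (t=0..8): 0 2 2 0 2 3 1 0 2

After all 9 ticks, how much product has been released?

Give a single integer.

t=0: arr=0 -> substrate=0 bound=0 product=0
t=1: arr=2 -> substrate=0 bound=2 product=0
t=2: arr=2 -> substrate=0 bound=4 product=0
t=3: arr=0 -> substrate=0 bound=4 product=0
t=4: arr=2 -> substrate=2 bound=4 product=0
t=5: arr=3 -> substrate=3 bound=4 product=2
t=6: arr=1 -> substrate=2 bound=4 product=4
t=7: arr=0 -> substrate=2 bound=4 product=4
t=8: arr=2 -> substrate=4 bound=4 product=4

Answer: 4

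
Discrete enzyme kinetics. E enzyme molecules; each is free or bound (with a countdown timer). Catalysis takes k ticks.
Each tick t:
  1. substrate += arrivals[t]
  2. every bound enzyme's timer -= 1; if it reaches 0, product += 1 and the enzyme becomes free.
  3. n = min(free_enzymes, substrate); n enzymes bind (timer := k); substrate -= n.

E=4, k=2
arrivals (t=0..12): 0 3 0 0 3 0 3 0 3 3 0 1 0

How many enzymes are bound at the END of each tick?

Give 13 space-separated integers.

t=0: arr=0 -> substrate=0 bound=0 product=0
t=1: arr=3 -> substrate=0 bound=3 product=0
t=2: arr=0 -> substrate=0 bound=3 product=0
t=3: arr=0 -> substrate=0 bound=0 product=3
t=4: arr=3 -> substrate=0 bound=3 product=3
t=5: arr=0 -> substrate=0 bound=3 product=3
t=6: arr=3 -> substrate=0 bound=3 product=6
t=7: arr=0 -> substrate=0 bound=3 product=6
t=8: arr=3 -> substrate=0 bound=3 product=9
t=9: arr=3 -> substrate=2 bound=4 product=9
t=10: arr=0 -> substrate=0 bound=3 product=12
t=11: arr=1 -> substrate=0 bound=3 product=13
t=12: arr=0 -> substrate=0 bound=1 product=15

Answer: 0 3 3 0 3 3 3 3 3 4 3 3 1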